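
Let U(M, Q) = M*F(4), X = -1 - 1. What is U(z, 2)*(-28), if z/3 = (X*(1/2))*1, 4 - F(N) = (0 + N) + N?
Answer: -336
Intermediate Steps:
X = -2
F(N) = 4 - 2*N (F(N) = 4 - ((0 + N) + N) = 4 - (N + N) = 4 - 2*N)
z = -3 (z = 3*(-2/2*1) = 3*(-2*½*1) = 3*(-1*1) = 3*(-1) = -3)
U(M, Q) = -4*M (U(M, Q) = M*(4 - 2*4) = M*(4 - 8) = M*(-4) = -4*M)
U(z, 2)*(-28) = -4*(-3)*(-28) = 12*(-28) = -336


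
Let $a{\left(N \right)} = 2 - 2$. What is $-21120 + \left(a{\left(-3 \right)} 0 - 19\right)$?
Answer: $-21139$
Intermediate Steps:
$a{\left(N \right)} = 0$
$-21120 + \left(a{\left(-3 \right)} 0 - 19\right) = -21120 + \left(0 \cdot 0 - 19\right) = -21120 + \left(0 - 19\right) = -21120 - 19 = -21139$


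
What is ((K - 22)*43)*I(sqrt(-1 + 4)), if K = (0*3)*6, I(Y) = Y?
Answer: -946*sqrt(3) ≈ -1638.5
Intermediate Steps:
K = 0 (K = 0*6 = 0)
((K - 22)*43)*I(sqrt(-1 + 4)) = ((0 - 22)*43)*sqrt(-1 + 4) = (-22*43)*sqrt(3) = -946*sqrt(3)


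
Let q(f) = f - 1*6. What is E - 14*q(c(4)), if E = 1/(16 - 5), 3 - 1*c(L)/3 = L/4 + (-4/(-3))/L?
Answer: 155/11 ≈ 14.091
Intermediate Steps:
c(L) = 9 - 4/L - 3*L/4 (c(L) = 9 - 3*(L/4 + (-4/(-3))/L) = 9 - 3*(L*(¼) + (-4*(-⅓))/L) = 9 - 3*(L/4 + 4/(3*L)) = 9 + (-4/L - 3*L/4) = 9 - 4/L - 3*L/4)
q(f) = -6 + f (q(f) = f - 6 = -6 + f)
E = 1/11 ≈ 0.090909
E - 14*q(c(4)) = 1/11 - 14*(-6 + (9 - 4/4 - ¾*4)) = 1/11 - 14*(-6 + (9 - 4*¼ - 3)) = 1/11 - 14*(-6 + (9 - 1 - 3)) = 1/11 - 14*(-6 + 5) = 1/11 - 14*(-1) = 1/11 + 14 = 155/11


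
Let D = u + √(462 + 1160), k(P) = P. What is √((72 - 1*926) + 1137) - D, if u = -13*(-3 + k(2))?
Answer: -13 + √283 - √1622 ≈ -36.451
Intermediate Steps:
u = 13 (u = -13*(-3 + 2) = -13*(-1) = 13)
D = 13 + √1622 (D = 13 + √(462 + 1160) = 13 + √1622 ≈ 53.274)
√((72 - 1*926) + 1137) - D = √((72 - 1*926) + 1137) - (13 + √1622) = √((72 - 926) + 1137) + (-13 - √1622) = √(-854 + 1137) + (-13 - √1622) = √283 + (-13 - √1622) = -13 + √283 - √1622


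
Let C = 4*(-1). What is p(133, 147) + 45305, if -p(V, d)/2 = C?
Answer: 45313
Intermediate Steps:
C = -4
p(V, d) = 8 (p(V, d) = -2*(-4) = 8)
p(133, 147) + 45305 = 8 + 45305 = 45313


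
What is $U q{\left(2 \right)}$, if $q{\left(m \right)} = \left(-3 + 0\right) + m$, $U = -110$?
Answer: $110$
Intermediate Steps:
$q{\left(m \right)} = -3 + m$
$U q{\left(2 \right)} = - 110 \left(-3 + 2\right) = \left(-110\right) \left(-1\right) = 110$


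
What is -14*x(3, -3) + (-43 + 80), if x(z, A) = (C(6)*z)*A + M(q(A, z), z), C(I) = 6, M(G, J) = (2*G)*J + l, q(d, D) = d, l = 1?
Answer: 1031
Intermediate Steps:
M(G, J) = 1 + 2*G*J (M(G, J) = (2*G)*J + 1 = 2*G*J + 1 = 1 + 2*G*J)
x(z, A) = 1 + 8*A*z (x(z, A) = (6*z)*A + (1 + 2*A*z) = 6*A*z + (1 + 2*A*z) = 1 + 8*A*z)
-14*x(3, -3) + (-43 + 80) = -14*(1 + 8*(-3)*3) + (-43 + 80) = -14*(1 - 72) + 37 = -14*(-71) + 37 = 994 + 37 = 1031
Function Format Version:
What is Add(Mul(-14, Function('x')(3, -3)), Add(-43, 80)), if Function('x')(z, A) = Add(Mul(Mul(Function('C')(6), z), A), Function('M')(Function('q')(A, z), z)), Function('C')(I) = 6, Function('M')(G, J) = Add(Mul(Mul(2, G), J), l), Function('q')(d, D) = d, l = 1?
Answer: 1031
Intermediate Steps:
Function('M')(G, J) = Add(1, Mul(2, G, J)) (Function('M')(G, J) = Add(Mul(Mul(2, G), J), 1) = Add(Mul(2, G, J), 1) = Add(1, Mul(2, G, J)))
Function('x')(z, A) = Add(1, Mul(8, A, z)) (Function('x')(z, A) = Add(Mul(Mul(6, z), A), Add(1, Mul(2, A, z))) = Add(Mul(6, A, z), Add(1, Mul(2, A, z))) = Add(1, Mul(8, A, z)))
Add(Mul(-14, Function('x')(3, -3)), Add(-43, 80)) = Add(Mul(-14, Add(1, Mul(8, -3, 3))), Add(-43, 80)) = Add(Mul(-14, Add(1, -72)), 37) = Add(Mul(-14, -71), 37) = Add(994, 37) = 1031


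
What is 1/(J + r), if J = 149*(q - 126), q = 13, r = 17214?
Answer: 1/377 ≈ 0.0026525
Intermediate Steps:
J = -16837 (J = 149*(13 - 126) = 149*(-113) = -16837)
1/(J + r) = 1/(-16837 + 17214) = 1/377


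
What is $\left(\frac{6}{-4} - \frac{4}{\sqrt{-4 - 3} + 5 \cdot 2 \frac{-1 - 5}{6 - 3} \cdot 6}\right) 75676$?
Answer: $- \frac{1599071718}{14407} + \frac{302704 i \sqrt{7}}{14407} \approx -1.1099 \cdot 10^{5} + 55.59 i$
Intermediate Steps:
$\left(\frac{6}{-4} - \frac{4}{\sqrt{-4 - 3} + 5 \cdot 2 \frac{-1 - 5}{6 - 3} \cdot 6}\right) 75676 = \left(6 \left(- \frac{1}{4}\right) - \frac{4}{\sqrt{-7} + 5 \cdot 2 \left(- \frac{6}{3}\right) 6}\right) 75676 = \left(- \frac{3}{2} - \frac{4}{i \sqrt{7} + 5 \cdot 2 \left(\left(-6\right) \frac{1}{3}\right) 6}\right) 75676 = \left(- \frac{3}{2} - \frac{4}{i \sqrt{7} + 5 \cdot 2 \left(-2\right) 6}\right) 75676 = \left(- \frac{3}{2} - \frac{4}{i \sqrt{7} + 5 \left(\left(-4\right) 6\right)}\right) 75676 = \left(- \frac{3}{2} - \frac{4}{i \sqrt{7} + 5 \left(-24\right)}\right) 75676 = \left(- \frac{3}{2} - \frac{4}{i \sqrt{7} - 120}\right) 75676 = \left(- \frac{3}{2} - \frac{4}{-120 + i \sqrt{7}}\right) 75676 = -113514 - \frac{302704}{-120 + i \sqrt{7}}$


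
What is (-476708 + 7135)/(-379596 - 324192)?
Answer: 469573/703788 ≈ 0.66721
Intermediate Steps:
(-476708 + 7135)/(-379596 - 324192) = -469573/(-703788) = -469573*(-1/703788) = 469573/703788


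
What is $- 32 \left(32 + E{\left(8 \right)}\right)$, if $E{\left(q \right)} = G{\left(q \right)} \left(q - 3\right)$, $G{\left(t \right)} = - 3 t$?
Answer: $2816$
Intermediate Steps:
$E{\left(q \right)} = - 3 q \left(-3 + q\right)$ ($E{\left(q \right)} = - 3 q \left(q - 3\right) = - 3 q \left(-3 + q\right)$)
$- 32 \left(32 + E{\left(8 \right)}\right) = - 32 \left(32 + 3 \cdot 8 \left(3 - 8\right)\right) = - 32 \left(32 + 3 \cdot 8 \left(-5\right)\right) = - 32 \left(32 - 120\right) = \left(-32\right) \left(-88\right) = 2816$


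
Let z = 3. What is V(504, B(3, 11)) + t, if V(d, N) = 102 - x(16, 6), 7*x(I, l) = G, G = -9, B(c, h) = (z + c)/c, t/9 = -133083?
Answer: -8383506/7 ≈ -1.1976e+6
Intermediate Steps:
t = -1197747 (t = 9*(-133083) = -1197747)
B(c, h) = (3 + c)/c
x(I, l) = -9/7 (x(I, l) = (1/7)*(-9) = -9/7)
V(d, N) = 723/7 (V(d, N) = 102 - 1*(-9/7) = 102 + 9/7 = 723/7)
V(504, B(3, 11)) + t = 723/7 - 1197747 = -8383506/7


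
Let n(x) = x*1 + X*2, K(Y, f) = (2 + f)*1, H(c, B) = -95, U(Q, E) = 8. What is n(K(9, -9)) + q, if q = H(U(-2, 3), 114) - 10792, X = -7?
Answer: -10908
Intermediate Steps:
K(Y, f) = 2 + f
q = -10887 (q = -95 - 10792 = -10887)
n(x) = -14 + x (n(x) = x*1 - 7*2 = x - 14 = -14 + x)
n(K(9, -9)) + q = (-14 + (2 - 9)) - 10887 = (-14 - 7) - 10887 = -21 - 10887 = -10908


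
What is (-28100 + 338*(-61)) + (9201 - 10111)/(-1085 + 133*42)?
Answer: -31325804/643 ≈ -48718.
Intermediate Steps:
(-28100 + 338*(-61)) + (9201 - 10111)/(-1085 + 133*42) = (-28100 - 20618) - 910/(-1085 + 5586) = -48718 - 910/4501 = -48718 - 910*1/4501 = -48718 - 130/643 = -31325804/643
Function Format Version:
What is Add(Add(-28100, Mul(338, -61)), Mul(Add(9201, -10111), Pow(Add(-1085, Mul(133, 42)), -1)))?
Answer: Rational(-31325804, 643) ≈ -48718.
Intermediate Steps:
Add(Add(-28100, Mul(338, -61)), Mul(Add(9201, -10111), Pow(Add(-1085, Mul(133, 42)), -1))) = Add(Add(-28100, -20618), Mul(-910, Pow(Add(-1085, 5586), -1))) = Add(-48718, Mul(-910, Pow(4501, -1))) = Add(-48718, Mul(-910, Rational(1, 4501))) = Add(-48718, Rational(-130, 643)) = Rational(-31325804, 643)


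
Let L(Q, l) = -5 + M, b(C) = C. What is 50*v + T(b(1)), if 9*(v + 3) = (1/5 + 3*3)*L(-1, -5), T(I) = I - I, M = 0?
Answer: -3650/9 ≈ -405.56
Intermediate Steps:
T(I) = 0
L(Q, l) = -5 (L(Q, l) = -5 + 0 = -5)
v = -73/9 (v = -3 + ((1/5 + 3*3)*(-5))/9 = -3 + ((⅕ + 9)*(-5))/9 = -3 + ((46/5)*(-5))/9 = -3 + (⅑)*(-46) = -3 - 46/9 = -73/9 ≈ -8.1111)
50*v + T(b(1)) = 50*(-73/9) + 0 = -3650/9 + 0 = -3650/9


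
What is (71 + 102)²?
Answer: 29929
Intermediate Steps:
(71 + 102)² = 173² = 29929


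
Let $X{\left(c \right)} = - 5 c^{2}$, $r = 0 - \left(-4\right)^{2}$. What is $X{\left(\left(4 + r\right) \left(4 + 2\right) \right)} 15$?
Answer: $-388800$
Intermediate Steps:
$r = -16$ ($r = 0 - 16 = -16$)
$X{\left(\left(4 + r\right) \left(4 + 2\right) \right)} 15 = - 5 \left(\left(4 - 16\right) \left(4 + 2\right)\right)^{2} \cdot 15 = - 5 \left(\left(-12\right) 6\right)^{2} \cdot 15 = - 5 \left(-72\right)^{2} \cdot 15 = \left(-5\right) 5184 \cdot 15 = \left(-25920\right) 15 = -388800$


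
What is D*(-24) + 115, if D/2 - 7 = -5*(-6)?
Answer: -1661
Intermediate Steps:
D = 74 (D = 14 + 2*(-5*(-6)) = 14 + 2*30 = 14 + 60 = 74)
D*(-24) + 115 = 74*(-24) + 115 = -1776 + 115 = -1661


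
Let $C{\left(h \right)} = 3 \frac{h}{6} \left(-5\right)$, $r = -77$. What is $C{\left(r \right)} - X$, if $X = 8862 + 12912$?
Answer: $- \frac{43163}{2} \approx -21582.0$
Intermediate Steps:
$X = 21774$
$C{\left(h \right)} = - \frac{5 h}{2}$ ($C{\left(h \right)} = 3 h \frac{1}{6} \left(-5\right) = 3 \frac{h}{6} \left(-5\right) = \frac{h}{2} \left(-5\right) = - \frac{5 h}{2}$)
$C{\left(r \right)} - X = \left(- \frac{5}{2}\right) \left(-77\right) - 21774 = \frac{385}{2} - 21774 = - \frac{43163}{2}$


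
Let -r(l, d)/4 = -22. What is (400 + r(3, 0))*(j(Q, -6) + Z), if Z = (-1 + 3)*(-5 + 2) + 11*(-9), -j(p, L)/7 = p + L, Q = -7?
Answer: -6832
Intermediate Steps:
r(l, d) = 88 (r(l, d) = -4*(-22) = 88)
j(p, L) = -7*L - 7*p (j(p, L) = -7*(p + L) = -7*(L + p) = -7*L - 7*p)
Z = -105 (Z = 2*(-3) - 99 = -6 - 99 = -105)
(400 + r(3, 0))*(j(Q, -6) + Z) = (400 + 88)*((-7*(-6) - 7*(-7)) - 105) = 488*((42 + 49) - 105) = 488*(91 - 105) = 488*(-14) = -6832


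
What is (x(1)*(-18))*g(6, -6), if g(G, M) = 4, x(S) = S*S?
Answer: -72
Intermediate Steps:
x(S) = S²
(x(1)*(-18))*g(6, -6) = (1²*(-18))*4 = (1*(-18))*4 = -18*4 = -72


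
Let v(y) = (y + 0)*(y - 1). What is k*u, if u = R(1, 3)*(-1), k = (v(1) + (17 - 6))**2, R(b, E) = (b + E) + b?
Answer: -605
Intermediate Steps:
R(b, E) = E + 2*b (R(b, E) = (E + b) + b = E + 2*b)
v(y) = y*(-1 + y)
k = 121 (k = (1*(-1 + 1) + (17 - 6))**2 = (1*0 + 11)**2 = (0 + 11)**2 = 11**2 = 121)
u = -5 (u = (3 + 2*1)*(-1) = (3 + 2)*(-1) = 5*(-1) = -5)
k*u = 121*(-5) = -605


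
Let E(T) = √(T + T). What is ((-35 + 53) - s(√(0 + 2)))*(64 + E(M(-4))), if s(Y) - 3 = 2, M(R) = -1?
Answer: 832 + 13*I*√2 ≈ 832.0 + 18.385*I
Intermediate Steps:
s(Y) = 5 (s(Y) = 3 + 2 = 5)
E(T) = √2*√T (E(T) = √(2*T) = √2*√T)
((-35 + 53) - s(√(0 + 2)))*(64 + E(M(-4))) = ((-35 + 53) - 1*5)*(64 + √2*√(-1)) = (18 - 5)*(64 + √2*I) = 13*(64 + I*√2) = 832 + 13*I*√2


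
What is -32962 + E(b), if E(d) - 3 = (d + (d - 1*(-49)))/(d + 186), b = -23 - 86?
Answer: -2538012/77 ≈ -32961.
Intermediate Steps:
b = -109
E(d) = 3 + (49 + 2*d)/(186 + d) (E(d) = 3 + (d + (d - 1*(-49)))/(d + 186) = 3 + (d + (d + 49))/(186 + d) = 3 + (d + (49 + d))/(186 + d) = 3 + (49 + 2*d)/(186 + d))
-32962 + E(b) = -32962 + (607 + 5*(-109))/(186 - 109) = -32962 + (607 - 545)/77 = -32962 + (1/77)*62 = -32962 + 62/77 = -2538012/77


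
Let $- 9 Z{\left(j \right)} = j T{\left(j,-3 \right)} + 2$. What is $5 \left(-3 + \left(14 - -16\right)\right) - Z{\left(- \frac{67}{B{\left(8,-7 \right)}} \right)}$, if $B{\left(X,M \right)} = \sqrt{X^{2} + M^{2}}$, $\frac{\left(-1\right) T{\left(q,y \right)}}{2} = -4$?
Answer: $\frac{1217}{9} - \frac{536 \sqrt{113}}{1017} \approx 129.62$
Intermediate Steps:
$T{\left(q,y \right)} = 8$ ($T{\left(q,y \right)} = \left(-2\right) \left(-4\right) = 8$)
$B{\left(X,M \right)} = \sqrt{M^{2} + X^{2}}$
$Z{\left(j \right)} = - \frac{2}{9} - \frac{8 j}{9}$ ($Z{\left(j \right)} = - \frac{j 8 + 2}{9} = - \frac{8 j + 2}{9} = - \frac{2 + 8 j}{9} = - \frac{2}{9} - \frac{8 j}{9}$)
$5 \left(-3 + \left(14 - -16\right)\right) - Z{\left(- \frac{67}{B{\left(8,-7 \right)}} \right)} = 5 \left(-3 + \left(14 - -16\right)\right) - \left(- \frac{2}{9} - \frac{8 \left(- \frac{67}{\sqrt{\left(-7\right)^{2} + 8^{2}}}\right)}{9}\right) = 5 \left(-3 + \left(14 + 16\right)\right) - \left(- \frac{2}{9} - \frac{8 \left(- \frac{67}{\sqrt{49 + 64}}\right)}{9}\right) = 5 \left(-3 + 30\right) - \left(- \frac{2}{9} - \frac{8 \left(- \frac{67}{\sqrt{113}}\right)}{9}\right) = 5 \cdot 27 - \left(- \frac{2}{9} - \frac{8 \left(- 67 \frac{\sqrt{113}}{113}\right)}{9}\right) = 135 - \left(- \frac{2}{9} - \frac{8 \left(- \frac{67 \sqrt{113}}{113}\right)}{9}\right) = 135 - \left(- \frac{2}{9} + \frac{536 \sqrt{113}}{1017}\right) = 135 + \left(\frac{2}{9} - \frac{536 \sqrt{113}}{1017}\right) = \frac{1217}{9} - \frac{536 \sqrt{113}}{1017}$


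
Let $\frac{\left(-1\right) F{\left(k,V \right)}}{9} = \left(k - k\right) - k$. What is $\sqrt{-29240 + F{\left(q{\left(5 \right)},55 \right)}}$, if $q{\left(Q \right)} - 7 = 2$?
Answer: $i \sqrt{29159} \approx 170.76 i$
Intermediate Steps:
$q{\left(Q \right)} = 9$ ($q{\left(Q \right)} = 7 + 2 = 9$)
$F{\left(k,V \right)} = 9 k$ ($F{\left(k,V \right)} = - 9 \left(\left(k - k\right) - k\right) = - 9 \left(0 - k\right) = - 9 \left(- k\right) = 9 k$)
$\sqrt{-29240 + F{\left(q{\left(5 \right)},55 \right)}} = \sqrt{-29240 + 9 \cdot 9} = \sqrt{-29240 + 81} = \sqrt{-29159} = i \sqrt{29159}$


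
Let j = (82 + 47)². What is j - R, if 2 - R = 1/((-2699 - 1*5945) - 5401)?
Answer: 233694754/14045 ≈ 16639.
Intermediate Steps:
j = 16641 (j = 129² = 16641)
R = 28091/14045 (R = 2 - 1/((-2699 - 1*5945) - 5401) = 2 - 1/((-2699 - 5945) - 5401) = 2 - 1/(-8644 - 5401) = 2 - 1/(-14045) = 2 - 1*(-1/14045) = 2 + 1/14045 = 28091/14045 ≈ 2.0001)
j - R = 16641 - 1*28091/14045 = 16641 - 28091/14045 = 233694754/14045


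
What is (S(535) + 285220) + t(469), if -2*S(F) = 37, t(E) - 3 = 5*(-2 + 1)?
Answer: 570399/2 ≈ 2.8520e+5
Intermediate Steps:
t(E) = -2 (t(E) = 3 + 5*(-2 + 1) = 3 + 5*(-1) = 3 - 5 = -2)
S(F) = -37/2 (S(F) = -1/2*37 = -37/2)
(S(535) + 285220) + t(469) = (-37/2 + 285220) - 2 = 570403/2 - 2 = 570399/2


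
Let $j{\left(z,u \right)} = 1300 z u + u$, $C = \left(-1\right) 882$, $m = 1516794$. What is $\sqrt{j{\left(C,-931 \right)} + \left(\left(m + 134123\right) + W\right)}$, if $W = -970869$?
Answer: $\sqrt{1068163717} \approx 32683.0$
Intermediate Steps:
$C = -882$
$j{\left(z,u \right)} = u + 1300 u z$ ($j{\left(z,u \right)} = 1300 u z + u = u + 1300 u z$)
$\sqrt{j{\left(C,-931 \right)} + \left(\left(m + 134123\right) + W\right)} = \sqrt{- 931 \left(1 + 1300 \left(-882\right)\right) + \left(\left(1516794 + 134123\right) - 970869\right)} = \sqrt{- 931 \left(1 - 1146600\right) + \left(1650917 - 970869\right)} = \sqrt{\left(-931\right) \left(-1146599\right) + 680048} = \sqrt{1067483669 + 680048} = \sqrt{1068163717}$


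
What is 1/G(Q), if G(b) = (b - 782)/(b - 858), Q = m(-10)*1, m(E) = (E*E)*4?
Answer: 229/191 ≈ 1.1990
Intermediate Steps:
m(E) = 4*E² (m(E) = E²*4 = 4*E²)
Q = 400 (Q = (4*(-10)²)*1 = (4*100)*1 = 400*1 = 400)
G(b) = (-782 + b)/(-858 + b)
1/G(Q) = 1/((-782 + 400)/(-858 + 400)) = 1/(-382/(-458)) = 1/(-1/458*(-382)) = 1/(191/229) = 229/191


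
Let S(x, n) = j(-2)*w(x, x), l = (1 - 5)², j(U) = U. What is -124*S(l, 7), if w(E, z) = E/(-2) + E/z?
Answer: -1736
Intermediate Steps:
w(E, z) = -E/2 + E/z (w(E, z) = E*(-½) + E/z = -E/2 + E/z)
l = 16 (l = (-4)² = 16)
S(x, n) = -2 + x (S(x, n) = -2*(-x/2 + x/x) = -2*(-x/2 + 1) = -2*(1 - x/2) = -2 + x)
-124*S(l, 7) = -124*(-2 + 16) = -124*14 = -1736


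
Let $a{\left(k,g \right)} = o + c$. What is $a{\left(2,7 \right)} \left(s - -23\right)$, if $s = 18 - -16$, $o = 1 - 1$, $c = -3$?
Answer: $-171$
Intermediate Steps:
$o = 0$ ($o = 1 - 1 = 0$)
$s = 34$ ($s = 18 + 16 = 34$)
$a{\left(k,g \right)} = -3$ ($a{\left(k,g \right)} = 0 - 3 = -3$)
$a{\left(2,7 \right)} \left(s - -23\right) = - 3 \left(34 - -23\right) = - 3 \left(34 + 23\right) = \left(-3\right) 57 = -171$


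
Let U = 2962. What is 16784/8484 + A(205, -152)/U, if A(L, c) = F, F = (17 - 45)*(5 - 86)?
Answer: 8619490/3141201 ≈ 2.7440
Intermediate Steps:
F = 2268 (F = -28*(-81) = 2268)
A(L, c) = 2268
16784/8484 + A(205, -152)/U = 16784/8484 + 2268/2962 = 16784*(1/8484) + 2268*(1/2962) = 4196/2121 + 1134/1481 = 8619490/3141201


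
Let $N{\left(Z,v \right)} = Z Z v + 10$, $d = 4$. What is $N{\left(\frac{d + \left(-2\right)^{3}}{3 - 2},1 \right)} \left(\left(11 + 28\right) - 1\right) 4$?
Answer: $3952$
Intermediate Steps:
$N{\left(Z,v \right)} = 10 + v Z^{2}$ ($N{\left(Z,v \right)} = Z^{2} v + 10 = v Z^{2} + 10 = 10 + v Z^{2}$)
$N{\left(\frac{d + \left(-2\right)^{3}}{3 - 2},1 \right)} \left(\left(11 + 28\right) - 1\right) 4 = \left(10 + 1 \left(\frac{4 + \left(-2\right)^{3}}{3 - 2}\right)^{2}\right) \left(\left(11 + 28\right) - 1\right) 4 = \left(10 + 1 \left(\frac{4 - 8}{1}\right)^{2}\right) \left(39 - 1\right) 4 = \left(10 + 1 \left(\left(-4\right) 1\right)^{2}\right) 38 \cdot 4 = \left(10 + 1 \left(-4\right)^{2}\right) 38 \cdot 4 = \left(10 + 1 \cdot 16\right) 38 \cdot 4 = \left(10 + 16\right) 38 \cdot 4 = 26 \cdot 38 \cdot 4 = 988 \cdot 4 = 3952$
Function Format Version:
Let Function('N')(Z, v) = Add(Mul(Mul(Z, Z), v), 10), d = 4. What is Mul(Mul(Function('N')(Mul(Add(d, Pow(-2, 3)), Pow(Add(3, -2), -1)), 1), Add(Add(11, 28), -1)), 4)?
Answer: 3952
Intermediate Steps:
Function('N')(Z, v) = Add(10, Mul(v, Pow(Z, 2))) (Function('N')(Z, v) = Add(Mul(Pow(Z, 2), v), 10) = Add(Mul(v, Pow(Z, 2)), 10) = Add(10, Mul(v, Pow(Z, 2))))
Mul(Mul(Function('N')(Mul(Add(d, Pow(-2, 3)), Pow(Add(3, -2), -1)), 1), Add(Add(11, 28), -1)), 4) = Mul(Mul(Add(10, Mul(1, Pow(Mul(Add(4, Pow(-2, 3)), Pow(Add(3, -2), -1)), 2))), Add(Add(11, 28), -1)), 4) = Mul(Mul(Add(10, Mul(1, Pow(Mul(Add(4, -8), Pow(1, -1)), 2))), Add(39, -1)), 4) = Mul(Mul(Add(10, Mul(1, Pow(Mul(-4, 1), 2))), 38), 4) = Mul(Mul(Add(10, Mul(1, Pow(-4, 2))), 38), 4) = Mul(Mul(Add(10, Mul(1, 16)), 38), 4) = Mul(Mul(Add(10, 16), 38), 4) = Mul(Mul(26, 38), 4) = Mul(988, 4) = 3952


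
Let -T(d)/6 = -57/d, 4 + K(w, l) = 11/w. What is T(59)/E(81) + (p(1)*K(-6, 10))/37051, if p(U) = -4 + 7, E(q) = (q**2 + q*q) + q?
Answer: -30497/916250058 ≈ -3.3285e-5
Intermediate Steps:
K(w, l) = -4 + 11/w
E(q) = q + 2*q**2 (E(q) = (q**2 + q**2) + q = 2*q**2 + q = q + 2*q**2)
p(U) = 3
T(d) = 342/d (T(d) = -(-342)/d = 342/d)
T(59)/E(81) + (p(1)*K(-6, 10))/37051 = (342/59)/((81*(1 + 2*81))) + (3*(-4 + 11/(-6)))/37051 = (342*(1/59))/((81*(1 + 162))) + (3*(-4 + 11*(-1/6)))*(1/37051) = 342/(59*((81*163))) + (3*(-4 - 11/6))*(1/37051) = (342/59)/13203 + (3*(-35/6))*(1/37051) = (342/59)*(1/13203) - 35/2*1/37051 = 38/86553 - 5/10586 = -30497/916250058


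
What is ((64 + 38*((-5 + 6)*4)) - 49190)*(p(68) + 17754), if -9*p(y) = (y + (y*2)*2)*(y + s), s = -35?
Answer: -2425290428/3 ≈ -8.0843e+8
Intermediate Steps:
p(y) = -5*y*(-35 + y)/9 (p(y) = -(y + (y*2)*2)*(y - 35)/9 = -(y + (2*y)*2)*(-35 + y)/9 = -(y + 4*y)*(-35 + y)/9 = -5*y*(-35 + y)/9)
((64 + 38*((-5 + 6)*4)) - 49190)*(p(68) + 17754) = ((64 + 38*((-5 + 6)*4)) - 49190)*((5/9)*68*(35 - 1*68) + 17754) = ((64 + 38*(1*4)) - 49190)*((5/9)*68*(35 - 68) + 17754) = ((64 + 38*4) - 49190)*((5/9)*68*(-33) + 17754) = ((64 + 152) - 49190)*(-3740/3 + 17754) = (216 - 49190)*(49522/3) = -48974*49522/3 = -2425290428/3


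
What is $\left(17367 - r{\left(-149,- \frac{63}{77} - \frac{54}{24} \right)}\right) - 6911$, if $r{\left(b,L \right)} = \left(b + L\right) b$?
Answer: $- \frac{536895}{44} \approx -12202.0$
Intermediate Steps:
$r{\left(b,L \right)} = b \left(L + b\right)$ ($r{\left(b,L \right)} = \left(L + b\right) b = b \left(L + b\right)$)
$\left(17367 - r{\left(-149,- \frac{63}{77} - \frac{54}{24} \right)}\right) - 6911 = \left(17367 - - 149 \left(\left(- \frac{63}{77} - \frac{54}{24}\right) - 149\right)\right) - 6911 = \left(17367 - - 149 \left(\left(\left(-63\right) \frac{1}{77} - \frac{9}{4}\right) - 149\right)\right) - 6911 = \left(17367 - - 149 \left(\left(- \frac{9}{11} - \frac{9}{4}\right) - 149\right)\right) - 6911 = \left(17367 - - 149 \left(- \frac{135}{44} - 149\right)\right) - 6911 = \left(17367 - \left(-149\right) \left(- \frac{6691}{44}\right)\right) - 6911 = \left(17367 - \frac{996959}{44}\right) - 6911 = - \frac{232811}{44} - 6911 = - \frac{536895}{44}$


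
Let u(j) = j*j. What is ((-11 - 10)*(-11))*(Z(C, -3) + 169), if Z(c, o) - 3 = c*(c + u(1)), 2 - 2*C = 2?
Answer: 39732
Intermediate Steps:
u(j) = j²
C = 0 (C = 1 - ½*2 = 1 - 1 = 0)
Z(c, o) = 3 + c*(1 + c) (Z(c, o) = 3 + c*(c + 1²) = 3 + c*(c + 1) = 3 + c*(1 + c))
((-11 - 10)*(-11))*(Z(C, -3) + 169) = ((-11 - 10)*(-11))*((3 + 0 + 0²) + 169) = (-21*(-11))*((3 + 0 + 0) + 169) = 231*(3 + 169) = 231*172 = 39732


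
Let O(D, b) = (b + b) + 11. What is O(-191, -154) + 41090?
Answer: 40793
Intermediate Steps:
O(D, b) = 11 + 2*b (O(D, b) = 2*b + 11 = 11 + 2*b)
O(-191, -154) + 41090 = (11 + 2*(-154)) + 41090 = (11 - 308) + 41090 = -297 + 41090 = 40793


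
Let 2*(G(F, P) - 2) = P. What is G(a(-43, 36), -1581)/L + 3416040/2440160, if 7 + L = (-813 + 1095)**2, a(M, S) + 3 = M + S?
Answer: 6742729663/4850855068 ≈ 1.3900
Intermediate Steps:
a(M, S) = -3 + M + S (a(M, S) = -3 + (M + S) = -3 + M + S)
G(F, P) = 2 + P/2
L = 79517 (L = -7 + (-813 + 1095)**2 = -7 + 282**2 = -7 + 79524 = 79517)
G(a(-43, 36), -1581)/L + 3416040/2440160 = (2 + (1/2)*(-1581))/79517 + 3416040/2440160 = (2 - 1581/2)*(1/79517) + 3416040*(1/2440160) = -1577/2*1/79517 + 85401/61004 = -1577/159034 + 85401/61004 = 6742729663/4850855068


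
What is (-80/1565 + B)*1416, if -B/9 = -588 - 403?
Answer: 3952949496/313 ≈ 1.2629e+7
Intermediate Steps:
B = 8919 (B = -9*(-588 - 403) = -9*(-991) = 8919)
(-80/1565 + B)*1416 = (-80/1565 + 8919)*1416 = (-80*1/1565 + 8919)*1416 = (-16/313 + 8919)*1416 = (2791631/313)*1416 = 3952949496/313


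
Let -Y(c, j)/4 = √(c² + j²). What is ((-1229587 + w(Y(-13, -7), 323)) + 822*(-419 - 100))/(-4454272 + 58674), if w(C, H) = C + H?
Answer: 827941/2197799 + 2*√218/2197799 ≈ 0.37673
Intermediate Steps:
Y(c, j) = -4*√(c² + j²)
((-1229587 + w(Y(-13, -7), 323)) + 822*(-419 - 100))/(-4454272 + 58674) = ((-1229587 + (-4*√((-13)² + (-7)²) + 323)) + 822*(-419 - 100))/(-4454272 + 58674) = ((-1229587 + (-4*√(169 + 49) + 323)) + 822*(-519))/(-4395598) = ((-1229587 + (-4*√218 + 323)) - 426618)*(-1/4395598) = ((-1229587 + (323 - 4*√218)) - 426618)*(-1/4395598) = ((-1229264 - 4*√218) - 426618)*(-1/4395598) = (-1655882 - 4*√218)*(-1/4395598) = 827941/2197799 + 2*√218/2197799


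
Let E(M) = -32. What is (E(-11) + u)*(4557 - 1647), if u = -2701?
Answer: -7953030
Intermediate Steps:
(E(-11) + u)*(4557 - 1647) = (-32 - 2701)*(4557 - 1647) = -2733*2910 = -7953030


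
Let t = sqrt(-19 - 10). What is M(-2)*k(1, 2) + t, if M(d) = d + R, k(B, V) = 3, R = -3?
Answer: -15 + I*sqrt(29) ≈ -15.0 + 5.3852*I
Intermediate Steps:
M(d) = -3 + d (M(d) = d - 3 = -3 + d)
t = I*sqrt(29) (t = sqrt(-29) = I*sqrt(29) ≈ 5.3852*I)
M(-2)*k(1, 2) + t = (-3 - 2)*3 + I*sqrt(29) = -5*3 + I*sqrt(29) = -15 + I*sqrt(29)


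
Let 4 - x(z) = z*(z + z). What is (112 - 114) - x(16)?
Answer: 506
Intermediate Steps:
x(z) = 4 - 2*z² (x(z) = 4 - z*(z + z) = 4 - z*2*z = 4 - 2*z²)
(112 - 114) - x(16) = (112 - 114) - (4 - 2*16²) = -2 - (4 - 2*256) = -2 - (4 - 512) = -2 - 1*(-508) = -2 + 508 = 506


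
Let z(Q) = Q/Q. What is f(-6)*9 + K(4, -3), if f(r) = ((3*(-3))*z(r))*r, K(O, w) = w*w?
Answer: 495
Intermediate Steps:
K(O, w) = w²
z(Q) = 1
f(r) = -9*r (f(r) = ((3*(-3))*1)*r = (-9*1)*r = -9*r)
f(-6)*9 + K(4, -3) = -9*(-6)*9 + (-3)² = 54*9 + 9 = 486 + 9 = 495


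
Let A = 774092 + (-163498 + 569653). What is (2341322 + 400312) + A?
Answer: 3921881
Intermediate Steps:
A = 1180247 (A = 774092 + 406155 = 1180247)
(2341322 + 400312) + A = (2341322 + 400312) + 1180247 = 2741634 + 1180247 = 3921881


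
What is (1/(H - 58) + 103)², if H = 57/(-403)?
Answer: 5822520740100/549011761 ≈ 10605.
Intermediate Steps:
H = -57/403 (H = 57*(-1/403) = -57/403 ≈ -0.14144)
(1/(H - 58) + 103)² = (1/(-57/403 - 58) + 103)² = (1/(-23431/403) + 103)² = (-403/23431 + 103)² = (2412990/23431)² = 5822520740100/549011761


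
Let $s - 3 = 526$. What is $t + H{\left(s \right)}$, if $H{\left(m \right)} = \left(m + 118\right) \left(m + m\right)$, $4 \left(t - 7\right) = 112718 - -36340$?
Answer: $\frac{1443595}{2} \approx 7.218 \cdot 10^{5}$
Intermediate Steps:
$s = 529$ ($s = 3 + 526 = 529$)
$t = \frac{74543}{2}$ ($t = 7 + \frac{112718 - -36340}{4} = 7 + \frac{112718 + 36340}{4} = 7 + \frac{1}{4} \cdot 149058 = 7 + \frac{74529}{2} = \frac{74543}{2} \approx 37272.0$)
$H{\left(m \right)} = 2 m \left(118 + m\right)$ ($H{\left(m \right)} = \left(118 + m\right) 2 m = 2 m \left(118 + m\right)$)
$t + H{\left(s \right)} = \frac{74543}{2} + 2 \cdot 529 \left(118 + 529\right) = \frac{74543}{2} + 2 \cdot 529 \cdot 647 = \frac{74543}{2} + 684526 = \frac{1443595}{2}$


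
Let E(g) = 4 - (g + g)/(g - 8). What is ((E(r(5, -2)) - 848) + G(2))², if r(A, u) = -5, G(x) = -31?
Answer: 129618225/169 ≈ 7.6697e+5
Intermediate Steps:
E(g) = 4 - 2*g/(-8 + g)
((E(r(5, -2)) - 848) + G(2))² = ((2*(-16 - 5)/(-8 - 5) - 848) - 31)² = ((2*(-21)/(-13) - 848) - 31)² = ((2*(-1/13)*(-21) - 848) - 31)² = ((42/13 - 848) - 31)² = (-10982/13 - 31)² = (-11385/13)² = 129618225/169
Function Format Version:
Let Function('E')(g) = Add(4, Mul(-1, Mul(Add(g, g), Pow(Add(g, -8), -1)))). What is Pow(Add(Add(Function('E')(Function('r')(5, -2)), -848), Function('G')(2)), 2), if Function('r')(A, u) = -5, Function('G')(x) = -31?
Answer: Rational(129618225, 169) ≈ 7.6697e+5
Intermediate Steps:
Function('E')(g) = Add(4, Mul(-2, g, Pow(Add(-8, g), -1))) (Function('E')(g) = Add(4, Mul(-1, Mul(Mul(2, g), Pow(Add(-8, g), -1)))) = Add(4, Mul(-1, Mul(2, g, Pow(Add(-8, g), -1)))) = Add(4, Mul(-2, g, Pow(Add(-8, g), -1))))
Pow(Add(Add(Function('E')(Function('r')(5, -2)), -848), Function('G')(2)), 2) = Pow(Add(Add(Mul(2, Pow(Add(-8, -5), -1), Add(-16, -5)), -848), -31), 2) = Pow(Add(Add(Mul(2, Pow(-13, -1), -21), -848), -31), 2) = Pow(Add(Add(Mul(2, Rational(-1, 13), -21), -848), -31), 2) = Pow(Add(Add(Rational(42, 13), -848), -31), 2) = Pow(Add(Rational(-10982, 13), -31), 2) = Pow(Rational(-11385, 13), 2) = Rational(129618225, 169)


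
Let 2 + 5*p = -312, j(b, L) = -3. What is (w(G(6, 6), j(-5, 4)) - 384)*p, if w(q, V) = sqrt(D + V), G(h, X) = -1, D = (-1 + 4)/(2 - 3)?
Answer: 120576/5 - 314*I*sqrt(6)/5 ≈ 24115.0 - 153.83*I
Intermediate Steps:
D = -3 (D = 3/(-1) = 3*(-1) = -3)
w(q, V) = sqrt(-3 + V)
p = -314/5 (p = -2/5 + (1/5)*(-312) = -2/5 - 312/5 = -314/5 ≈ -62.800)
(w(G(6, 6), j(-5, 4)) - 384)*p = (sqrt(-3 - 3) - 384)*(-314/5) = (sqrt(-6) - 384)*(-314/5) = (I*sqrt(6) - 384)*(-314/5) = (-384 + I*sqrt(6))*(-314/5) = 120576/5 - 314*I*sqrt(6)/5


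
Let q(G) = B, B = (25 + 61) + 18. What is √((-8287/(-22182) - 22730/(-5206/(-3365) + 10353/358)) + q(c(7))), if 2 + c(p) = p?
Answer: I*√425308804896096520917175830/814114735926 ≈ 25.332*I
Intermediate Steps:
c(p) = -2 + p
B = 104 (B = 86 + 18 = 104)
q(G) = 104
√((-8287/(-22182) - 22730/(-5206/(-3365) + 10353/358)) + q(c(7))) = √((-8287/(-22182) - 22730/(-5206/(-3365) + 10353/358)) + 104) = √((-8287*(-1/22182) - 22730/(-5206*(-1/3365) + 10353*(1/358))) + 104) = √((8287/22182 - 22730/(5206/3365 + 10353/358)) + 104) = √((8287/22182 - 22730/36701593/1204670) + 104) = √((8287/22182 - 22730*1204670/36701593) + 104) = √((8287/22182 - 27382149100/36701593) + 104) = √(-607086685235009/814114735926 + 104) = √(-522418752698705/814114735926) = I*√425308804896096520917175830/814114735926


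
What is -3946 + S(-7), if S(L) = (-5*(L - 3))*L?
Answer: -4296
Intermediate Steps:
S(L) = L*(15 - 5*L) (S(L) = (-5*(-3 + L))*L = (15 - 5*L)*L = L*(15 - 5*L))
-3946 + S(-7) = -3946 + 5*(-7)*(3 - 1*(-7)) = -3946 + 5*(-7)*(3 + 7) = -3946 + 5*(-7)*10 = -3946 - 350 = -4296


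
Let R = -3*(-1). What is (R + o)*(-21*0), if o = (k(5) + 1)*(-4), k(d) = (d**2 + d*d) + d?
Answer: 0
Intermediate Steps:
k(d) = d + 2*d**2 (k(d) = (d**2 + d**2) + d = 2*d**2 + d = d + 2*d**2)
R = 3
o = -224 (o = (5*(1 + 2*5) + 1)*(-4) = (5*(1 + 10) + 1)*(-4) = (5*11 + 1)*(-4) = (55 + 1)*(-4) = 56*(-4) = -224)
(R + o)*(-21*0) = (3 - 224)*(-21*0) = -221*0 = 0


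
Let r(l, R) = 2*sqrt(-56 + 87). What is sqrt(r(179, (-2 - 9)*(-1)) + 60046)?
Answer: sqrt(60046 + 2*sqrt(31)) ≈ 245.07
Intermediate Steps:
r(l, R) = 2*sqrt(31)
sqrt(r(179, (-2 - 9)*(-1)) + 60046) = sqrt(2*sqrt(31) + 60046) = sqrt(60046 + 2*sqrt(31))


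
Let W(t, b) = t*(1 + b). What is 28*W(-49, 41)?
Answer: -57624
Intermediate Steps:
28*W(-49, 41) = 28*(-49*(1 + 41)) = 28*(-49*42) = 28*(-2058) = -57624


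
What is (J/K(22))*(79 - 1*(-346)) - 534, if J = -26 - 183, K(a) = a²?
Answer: -31571/44 ≈ -717.52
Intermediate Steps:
J = -209
(J/K(22))*(79 - 1*(-346)) - 534 = (-209/(22²))*(79 - 1*(-346)) - 534 = (-209/484)*(79 + 346) - 534 = -209*1/484*425 - 534 = -19/44*425 - 534 = -8075/44 - 534 = -31571/44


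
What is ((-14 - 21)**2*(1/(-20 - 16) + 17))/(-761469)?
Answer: -748475/27412884 ≈ -0.027304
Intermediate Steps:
((-14 - 21)**2*(1/(-20 - 16) + 17))/(-761469) = ((-35)**2*(1/(-36) + 17))*(-1/761469) = (1225*(-1/36 + 17))*(-1/761469) = (1225*(611/36))*(-1/761469) = (748475/36)*(-1/761469) = -748475/27412884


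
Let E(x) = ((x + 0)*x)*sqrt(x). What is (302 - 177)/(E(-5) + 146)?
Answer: 18250/24441 - 3125*I*sqrt(5)/24441 ≈ 0.7467 - 0.2859*I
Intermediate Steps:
E(x) = x**(5/2) (E(x) = (x*x)*sqrt(x) = x**2*sqrt(x) = x**(5/2))
(302 - 177)/(E(-5) + 146) = (302 - 177)/((-5)**(5/2) + 146) = 125/(25*I*sqrt(5) + 146) = 125/(146 + 25*I*sqrt(5))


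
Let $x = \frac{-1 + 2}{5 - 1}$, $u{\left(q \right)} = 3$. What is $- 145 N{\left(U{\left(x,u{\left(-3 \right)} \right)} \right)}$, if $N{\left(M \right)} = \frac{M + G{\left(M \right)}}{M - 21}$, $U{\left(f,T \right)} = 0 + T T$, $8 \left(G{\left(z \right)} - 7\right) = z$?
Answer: $\frac{19865}{96} \approx 206.93$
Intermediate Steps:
$G{\left(z \right)} = 7 + \frac{z}{8}$
$x = \frac{1}{4}$ ($x = 1 \cdot \frac{1}{4} = \frac{1}{4} \approx 0.25$)
$U{\left(f,T \right)} = T^{2}$ ($U{\left(f,T \right)} = 0 + T^{2} = T^{2}$)
$N{\left(M \right)} = \frac{7 + \frac{9 M}{8}}{-21 + M}$ ($N{\left(M \right)} = \frac{M + \left(7 + \frac{M}{8}\right)}{M - 21} = \frac{7 + \frac{9 M}{8}}{-21 + M}$)
$- 145 N{\left(U{\left(x,u{\left(-3 \right)} \right)} \right)} = - 145 \frac{56 + 9 \cdot 3^{2}}{8 \left(-21 + 3^{2}\right)} = - 145 \frac{56 + 9 \cdot 9}{8 \left(-21 + 9\right)} = - 145 \frac{56 + 81}{8 \left(-12\right)} = - 145 \cdot \frac{1}{8} \left(- \frac{1}{12}\right) 137 = \left(-145\right) \left(- \frac{137}{96}\right) = \frac{19865}{96}$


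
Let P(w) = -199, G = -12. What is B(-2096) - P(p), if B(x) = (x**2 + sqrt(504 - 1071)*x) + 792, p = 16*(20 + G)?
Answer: 4394207 - 18864*I*sqrt(7) ≈ 4.3942e+6 - 49909.0*I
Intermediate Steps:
p = 128 (p = 16*(20 - 12) = 16*8 = 128)
B(x) = 792 + x**2 + 9*I*x*sqrt(7) (B(x) = (x**2 + sqrt(-567)*x) + 792 = (x**2 + (9*I*sqrt(7))*x) + 792 = (x**2 + 9*I*x*sqrt(7)) + 792 = 792 + x**2 + 9*I*x*sqrt(7))
B(-2096) - P(p) = (792 + (-2096)**2 + 9*I*(-2096)*sqrt(7)) - 1*(-199) = (792 + 4393216 - 18864*I*sqrt(7)) + 199 = (4394008 - 18864*I*sqrt(7)) + 199 = 4394207 - 18864*I*sqrt(7)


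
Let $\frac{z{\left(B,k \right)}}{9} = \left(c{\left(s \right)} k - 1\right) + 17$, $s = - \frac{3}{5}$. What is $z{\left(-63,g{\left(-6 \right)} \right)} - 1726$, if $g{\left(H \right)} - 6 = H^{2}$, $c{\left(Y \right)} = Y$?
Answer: $- \frac{9044}{5} \approx -1808.8$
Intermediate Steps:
$s = - \frac{3}{5}$ ($s = \left(-3\right) \frac{1}{5} = - \frac{3}{5} \approx -0.6$)
$g{\left(H \right)} = 6 + H^{2}$
$z{\left(B,k \right)} = 144 - \frac{27 k}{5}$ ($z{\left(B,k \right)} = 9 \left(\left(- \frac{3 k}{5} - 1\right) + 17\right) = 9 \left(\left(-1 - \frac{3 k}{5}\right) + 17\right) = 9 \left(16 - \frac{3 k}{5}\right) = 144 - \frac{27 k}{5}$)
$z{\left(-63,g{\left(-6 \right)} \right)} - 1726 = \left(144 - \frac{27 \left(6 + \left(-6\right)^{2}\right)}{5}\right) - 1726 = \left(144 - \frac{27 \left(6 + 36\right)}{5}\right) - 1726 = \left(144 - \frac{1134}{5}\right) - 1726 = - \frac{414}{5} - 1726 = - \frac{9044}{5}$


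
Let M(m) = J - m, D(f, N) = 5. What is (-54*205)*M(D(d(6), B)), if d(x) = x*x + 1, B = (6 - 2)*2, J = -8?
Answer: 143910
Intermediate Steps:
B = 8 (B = 4*2 = 8)
d(x) = 1 + x² (d(x) = x² + 1 = 1 + x²)
M(m) = -8 - m
(-54*205)*M(D(d(6), B)) = (-54*205)*(-8 - 1*5) = -11070*(-8 - 5) = -11070*(-13) = 143910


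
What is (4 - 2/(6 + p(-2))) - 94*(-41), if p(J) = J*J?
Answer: 19289/5 ≈ 3857.8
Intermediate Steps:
p(J) = J²
(4 - 2/(6 + p(-2))) - 94*(-41) = (4 - 2/(6 + (-2)²)) - 94*(-41) = (4 - 2/(6 + 4)) + 3854 = (4 - 2/10) + 3854 = (4 + (⅒)*(-2)) + 3854 = (4 - ⅕) + 3854 = 19/5 + 3854 = 19289/5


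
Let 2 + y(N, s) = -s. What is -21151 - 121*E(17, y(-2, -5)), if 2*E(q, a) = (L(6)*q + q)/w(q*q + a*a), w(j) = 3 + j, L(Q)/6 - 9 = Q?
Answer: -1845727/86 ≈ -21462.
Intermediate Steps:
L(Q) = 54 + 6*Q
y(N, s) = -2 - s
E(q, a) = 91*q/(2*(3 + a² + q²)) (E(q, a) = (((54 + 6*6)*q + q)/(3 + (q*q + a*a)))/2 = (((54 + 36)*q + q)/(3 + (q² + a²)))/2 = ((90*q + q)/(3 + (a² + q²)))/2 = ((91*q)/(3 + a² + q²))/2 = (91*q/(3 + a² + q²))/2 = 91*q/(2*(3 + a² + q²)))
-21151 - 121*E(17, y(-2, -5)) = -21151 - 121*(91/2)*17/(3 + (-2 - 1*(-5))² + 17²) = -21151 - 121*(91/2)*17/(3 + (-2 + 5)² + 289) = -21151 - 121*(91/2)*17/(3 + 3² + 289) = -21151 - 121*(91/2)*17/(3 + 9 + 289) = -21151 - 121*(91/2)*17/301 = -21151 - 121*(91/2)*17*(1/301) = -21151 - 121*221/86 = -21151 - 1*26741/86 = -21151 - 26741/86 = -1845727/86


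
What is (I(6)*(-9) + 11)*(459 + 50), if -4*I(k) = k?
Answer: 24941/2 ≈ 12471.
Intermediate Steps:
I(k) = -k/4
(I(6)*(-9) + 11)*(459 + 50) = (-1/4*6*(-9) + 11)*(459 + 50) = (-3/2*(-9) + 11)*509 = (27/2 + 11)*509 = (49/2)*509 = 24941/2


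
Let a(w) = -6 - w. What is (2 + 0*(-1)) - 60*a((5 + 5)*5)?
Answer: 3362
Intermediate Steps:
(2 + 0*(-1)) - 60*a((5 + 5)*5) = (2 + 0*(-1)) - 60*(-6 - (5 + 5)*5) = (2 + 0) - 60*(-6 - 10*5) = 2 - 60*(-6 - 1*50) = 2 - 60*(-6 - 50) = 2 - 60*(-56) = 2 + 3360 = 3362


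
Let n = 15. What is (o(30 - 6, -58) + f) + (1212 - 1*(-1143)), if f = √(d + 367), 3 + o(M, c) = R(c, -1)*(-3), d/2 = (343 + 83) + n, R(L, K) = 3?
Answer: 2343 + √1249 ≈ 2378.3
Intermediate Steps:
d = 882 (d = 2*((343 + 83) + 15) = 2*(426 + 15) = 2*441 = 882)
o(M, c) = -12 (o(M, c) = -3 + 3*(-3) = -3 - 9 = -12)
f = √1249 (f = √(882 + 367) = √1249 ≈ 35.341)
(o(30 - 6, -58) + f) + (1212 - 1*(-1143)) = (-12 + √1249) + (1212 - 1*(-1143)) = (-12 + √1249) + (1212 + 1143) = (-12 + √1249) + 2355 = 2343 + √1249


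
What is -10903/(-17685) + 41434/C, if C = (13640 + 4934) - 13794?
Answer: 78487663/8453430 ≈ 9.2847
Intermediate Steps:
C = 4780 (C = 18574 - 13794 = 4780)
-10903/(-17685) + 41434/C = -10903/(-17685) + 41434/4780 = -10903*(-1/17685) + 41434*(1/4780) = 10903/17685 + 20717/2390 = 78487663/8453430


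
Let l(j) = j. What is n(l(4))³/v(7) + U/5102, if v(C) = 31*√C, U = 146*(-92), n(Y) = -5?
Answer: -6716/2551 - 125*√7/217 ≈ -4.1567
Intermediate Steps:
U = -13432
n(l(4))³/v(7) + U/5102 = (-5)³/((31*√7)) - 13432/5102 = -125*√7/217 - 13432*1/5102 = -125*√7/217 - 6716/2551 = -6716/2551 - 125*√7/217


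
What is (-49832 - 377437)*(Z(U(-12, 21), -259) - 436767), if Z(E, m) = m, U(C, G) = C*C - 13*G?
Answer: 186727661994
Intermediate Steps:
U(C, G) = C² - 13*G
(-49832 - 377437)*(Z(U(-12, 21), -259) - 436767) = (-49832 - 377437)*(-259 - 436767) = -427269*(-437026) = 186727661994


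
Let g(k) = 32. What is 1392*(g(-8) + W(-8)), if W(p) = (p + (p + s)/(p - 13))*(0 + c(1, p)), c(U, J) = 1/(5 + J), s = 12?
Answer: 1015232/21 ≈ 48344.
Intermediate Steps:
W(p) = (p + (12 + p)/(-13 + p))/(5 + p) (W(p) = (p + (p + 12)/(p - 13))*(0 + 1/(5 + p)) = (p + (12 + p)/(-13 + p))/(5 + p))
1392*(g(-8) + W(-8)) = 1392*(32 + (12 + (-8)**2 - 12*(-8))/((-13 - 8)*(5 - 8))) = 1392*(32 + (12 + 64 + 96)/(-21*(-3))) = 1392*(32 - 1/21*(-1/3)*172) = 1392*(32 + 172/63) = 1392*(2188/63) = 1015232/21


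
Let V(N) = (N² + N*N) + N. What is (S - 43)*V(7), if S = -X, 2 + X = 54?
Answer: -9975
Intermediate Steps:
X = 52 (X = -2 + 54 = 52)
S = -52 (S = -1*52 = -52)
V(N) = N + 2*N² (V(N) = (N² + N²) + N = 2*N² + N = N + 2*N²)
(S - 43)*V(7) = (-52 - 43)*(7*(1 + 2*7)) = -665*(1 + 14) = -665*15 = -95*105 = -9975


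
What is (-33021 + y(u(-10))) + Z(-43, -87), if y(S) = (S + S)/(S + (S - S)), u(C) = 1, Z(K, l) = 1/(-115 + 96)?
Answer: -627362/19 ≈ -33019.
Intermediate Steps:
Z(K, l) = -1/19 (Z(K, l) = 1/(-19) = -1/19)
y(S) = 2 (y(S) = (2*S)/(S + 0) = (2*S)/S = 2)
(-33021 + y(u(-10))) + Z(-43, -87) = (-33021 + 2) - 1/19 = -33019 - 1/19 = -627362/19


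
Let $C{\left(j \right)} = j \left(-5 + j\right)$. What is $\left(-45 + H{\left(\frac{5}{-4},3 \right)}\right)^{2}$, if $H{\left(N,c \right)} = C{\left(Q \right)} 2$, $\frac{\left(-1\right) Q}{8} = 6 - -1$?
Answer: $46063369$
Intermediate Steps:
$Q = -56$ ($Q = - 8 \left(6 - -1\right) = - 8 \left(6 + 1\right) = \left(-8\right) 7 = -56$)
$H{\left(N,c \right)} = 6832$ ($H{\left(N,c \right)} = - 56 \left(-5 - 56\right) 2 = \left(-56\right) \left(-61\right) 2 = 3416 \cdot 2 = 6832$)
$\left(-45 + H{\left(\frac{5}{-4},3 \right)}\right)^{2} = \left(-45 + 6832\right)^{2} = 6787^{2} = 46063369$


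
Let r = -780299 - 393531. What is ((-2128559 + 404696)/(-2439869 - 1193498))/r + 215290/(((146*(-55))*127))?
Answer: -91820395992270293/434944394783693410 ≈ -0.21111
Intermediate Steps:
r = -1173830
((-2128559 + 404696)/(-2439869 - 1193498))/r + 215290/(((146*(-55))*127)) = ((-2128559 + 404696)/(-2439869 - 1193498))/(-1173830) + 215290/(((146*(-55))*127)) = -1723863/(-3633367)*(-1/1173830) + 215290/((-8030*127)) = -1723863*(-1/3633367)*(-1/1173830) + 215290/(-1019810) = (1723863/3633367)*(-1/1173830) + 215290*(-1/1019810) = -1723863/4264955185610 - 21529/101981 = -91820395992270293/434944394783693410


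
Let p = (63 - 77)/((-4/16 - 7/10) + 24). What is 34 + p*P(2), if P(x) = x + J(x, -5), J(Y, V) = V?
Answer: 16514/461 ≈ 35.822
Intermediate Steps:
p = -280/461 (p = -14/((-4*1/16 - 7*1/10) + 24) = -14/((-1/4 - 7/10) + 24) = -14/(-19/20 + 24) = -14/461/20 = -14*20/461 = -280/461 ≈ -0.60738)
P(x) = -5 + x (P(x) = x - 5 = -5 + x)
34 + p*P(2) = 34 - 280*(-5 + 2)/461 = 34 - 280/461*(-3) = 34 + 840/461 = 16514/461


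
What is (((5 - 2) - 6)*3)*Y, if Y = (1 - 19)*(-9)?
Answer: -1458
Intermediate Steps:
Y = 162 (Y = -18*(-9) = 162)
(((5 - 2) - 6)*3)*Y = (((5 - 2) - 6)*3)*162 = ((3 - 6)*3)*162 = -3*3*162 = -9*162 = -1458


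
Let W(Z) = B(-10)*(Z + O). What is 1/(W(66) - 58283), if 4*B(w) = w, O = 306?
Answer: -1/59213 ≈ -1.6888e-5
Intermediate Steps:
B(w) = w/4
W(Z) = -765 - 5*Z/2 (W(Z) = ((1/4)*(-10))*(Z + 306) = -5*(306 + Z)/2 = -765 - 5*Z/2)
1/(W(66) - 58283) = 1/((-765 - 5/2*66) - 58283) = 1/((-765 - 165) - 58283) = 1/(-930 - 58283) = 1/(-59213) = -1/59213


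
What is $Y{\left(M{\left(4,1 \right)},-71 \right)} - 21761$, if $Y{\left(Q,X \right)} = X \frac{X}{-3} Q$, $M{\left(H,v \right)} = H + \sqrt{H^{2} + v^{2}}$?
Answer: $- \frac{85447}{3} - \frac{5041 \sqrt{17}}{3} \approx -35411.0$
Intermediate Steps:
$Y{\left(Q,X \right)} = - \frac{Q X^{2}}{3}$ ($Y{\left(Q,X \right)} = X X \left(- \frac{1}{3}\right) Q = X \left(- \frac{X}{3}\right) Q = - \frac{X^{2}}{3} Q = - \frac{Q X^{2}}{3}$)
$Y{\left(M{\left(4,1 \right)},-71 \right)} - 21761 = - \frac{\left(4 + \sqrt{4^{2} + 1^{2}}\right) \left(-71\right)^{2}}{3} - 21761 = \left(- \frac{1}{3}\right) \left(4 + \sqrt{16 + 1}\right) 5041 - 21761 = \left(- \frac{1}{3}\right) \left(4 + \sqrt{17}\right) 5041 - 21761 = \left(- \frac{20164}{3} - \frac{5041 \sqrt{17}}{3}\right) - 21761 = - \frac{85447}{3} - \frac{5041 \sqrt{17}}{3}$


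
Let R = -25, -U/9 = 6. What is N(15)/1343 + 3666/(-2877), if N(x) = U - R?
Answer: -1668957/1287937 ≈ -1.2958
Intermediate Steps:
U = -54 (U = -9*6 = -54)
N(x) = -29 (N(x) = -54 - 1*(-25) = -54 + 25 = -29)
N(15)/1343 + 3666/(-2877) = -29/1343 + 3666/(-2877) = -29*1/1343 + 3666*(-1/2877) = -29/1343 - 1222/959 = -1668957/1287937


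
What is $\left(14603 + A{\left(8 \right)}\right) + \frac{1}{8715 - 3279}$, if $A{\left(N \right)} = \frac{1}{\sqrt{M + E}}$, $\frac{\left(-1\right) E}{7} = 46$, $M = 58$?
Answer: $\frac{79381909}{5436} - \frac{i \sqrt{66}}{132} \approx 14603.0 - 0.061546 i$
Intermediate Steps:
$E = -322$ ($E = \left(-7\right) 46 = -322$)
$A{\left(N \right)} = - \frac{i \sqrt{66}}{132}$ ($A{\left(N \right)} = \frac{1}{\sqrt{58 - 322}} = \frac{1}{\sqrt{-264}} = \frac{1}{2 i \sqrt{66}} = - \frac{i \sqrt{66}}{132}$)
$\left(14603 + A{\left(8 \right)}\right) + \frac{1}{8715 - 3279} = \left(14603 - \frac{i \sqrt{66}}{132}\right) + \frac{1}{8715 - 3279} = \left(14603 - \frac{i \sqrt{66}}{132}\right) + \frac{1}{5436} = \frac{79381909}{5436} - \frac{i \sqrt{66}}{132}$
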